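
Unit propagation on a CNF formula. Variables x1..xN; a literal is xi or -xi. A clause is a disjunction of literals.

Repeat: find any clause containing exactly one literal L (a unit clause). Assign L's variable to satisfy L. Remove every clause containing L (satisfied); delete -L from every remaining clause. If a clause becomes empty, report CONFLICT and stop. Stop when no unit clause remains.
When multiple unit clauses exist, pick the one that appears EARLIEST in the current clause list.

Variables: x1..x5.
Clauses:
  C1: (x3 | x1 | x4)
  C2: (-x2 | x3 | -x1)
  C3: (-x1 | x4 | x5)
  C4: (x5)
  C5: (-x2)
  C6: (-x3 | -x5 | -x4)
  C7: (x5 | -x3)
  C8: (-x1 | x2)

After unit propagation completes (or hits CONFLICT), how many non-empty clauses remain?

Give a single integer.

unit clause [5] forces x5=T; simplify:
  drop -5 from [-3, -5, -4] -> [-3, -4]
  satisfied 3 clause(s); 5 remain; assigned so far: [5]
unit clause [-2] forces x2=F; simplify:
  drop 2 from [-1, 2] -> [-1]
  satisfied 2 clause(s); 3 remain; assigned so far: [2, 5]
unit clause [-1] forces x1=F; simplify:
  drop 1 from [3, 1, 4] -> [3, 4]
  satisfied 1 clause(s); 2 remain; assigned so far: [1, 2, 5]

Answer: 2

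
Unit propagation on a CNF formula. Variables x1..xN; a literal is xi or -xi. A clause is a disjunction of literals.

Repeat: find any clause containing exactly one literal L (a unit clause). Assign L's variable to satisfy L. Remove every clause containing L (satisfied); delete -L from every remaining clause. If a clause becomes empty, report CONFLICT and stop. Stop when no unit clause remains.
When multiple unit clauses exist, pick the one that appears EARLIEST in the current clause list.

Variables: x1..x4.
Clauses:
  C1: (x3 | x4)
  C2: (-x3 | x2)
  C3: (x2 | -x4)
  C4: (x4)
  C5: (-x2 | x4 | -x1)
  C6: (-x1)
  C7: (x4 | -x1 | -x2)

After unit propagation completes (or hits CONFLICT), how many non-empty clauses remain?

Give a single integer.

Answer: 0

Derivation:
unit clause [4] forces x4=T; simplify:
  drop -4 from [2, -4] -> [2]
  satisfied 4 clause(s); 3 remain; assigned so far: [4]
unit clause [2] forces x2=T; simplify:
  satisfied 2 clause(s); 1 remain; assigned so far: [2, 4]
unit clause [-1] forces x1=F; simplify:
  satisfied 1 clause(s); 0 remain; assigned so far: [1, 2, 4]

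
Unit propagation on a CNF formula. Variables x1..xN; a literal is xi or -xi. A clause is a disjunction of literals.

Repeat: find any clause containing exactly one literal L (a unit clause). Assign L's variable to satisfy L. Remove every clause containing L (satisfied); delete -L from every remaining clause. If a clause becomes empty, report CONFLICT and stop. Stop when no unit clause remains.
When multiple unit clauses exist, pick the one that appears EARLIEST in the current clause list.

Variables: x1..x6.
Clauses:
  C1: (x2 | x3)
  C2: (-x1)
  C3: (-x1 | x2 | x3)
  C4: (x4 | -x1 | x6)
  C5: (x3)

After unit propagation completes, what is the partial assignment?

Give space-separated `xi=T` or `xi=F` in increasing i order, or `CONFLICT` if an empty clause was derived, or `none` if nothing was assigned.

unit clause [-1] forces x1=F; simplify:
  satisfied 3 clause(s); 2 remain; assigned so far: [1]
unit clause [3] forces x3=T; simplify:
  satisfied 2 clause(s); 0 remain; assigned so far: [1, 3]

Answer: x1=F x3=T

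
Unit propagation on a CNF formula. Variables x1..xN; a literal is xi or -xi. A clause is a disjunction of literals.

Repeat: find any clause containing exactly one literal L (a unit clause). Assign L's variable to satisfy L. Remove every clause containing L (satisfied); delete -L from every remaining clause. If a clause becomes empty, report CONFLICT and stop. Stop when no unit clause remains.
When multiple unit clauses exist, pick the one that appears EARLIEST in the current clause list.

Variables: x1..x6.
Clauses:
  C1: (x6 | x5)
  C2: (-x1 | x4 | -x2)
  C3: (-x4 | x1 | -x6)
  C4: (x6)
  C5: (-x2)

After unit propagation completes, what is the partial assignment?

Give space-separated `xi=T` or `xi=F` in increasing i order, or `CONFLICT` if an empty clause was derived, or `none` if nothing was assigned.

Answer: x2=F x6=T

Derivation:
unit clause [6] forces x6=T; simplify:
  drop -6 from [-4, 1, -6] -> [-4, 1]
  satisfied 2 clause(s); 3 remain; assigned so far: [6]
unit clause [-2] forces x2=F; simplify:
  satisfied 2 clause(s); 1 remain; assigned so far: [2, 6]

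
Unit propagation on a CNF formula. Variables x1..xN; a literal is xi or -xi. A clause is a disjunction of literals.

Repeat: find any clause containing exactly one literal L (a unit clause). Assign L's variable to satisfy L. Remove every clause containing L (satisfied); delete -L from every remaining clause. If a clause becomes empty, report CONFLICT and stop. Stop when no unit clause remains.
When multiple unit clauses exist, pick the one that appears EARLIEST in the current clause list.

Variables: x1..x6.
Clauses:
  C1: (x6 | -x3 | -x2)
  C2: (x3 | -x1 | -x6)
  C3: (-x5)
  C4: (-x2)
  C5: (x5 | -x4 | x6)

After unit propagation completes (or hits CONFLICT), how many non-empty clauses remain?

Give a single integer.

unit clause [-5] forces x5=F; simplify:
  drop 5 from [5, -4, 6] -> [-4, 6]
  satisfied 1 clause(s); 4 remain; assigned so far: [5]
unit clause [-2] forces x2=F; simplify:
  satisfied 2 clause(s); 2 remain; assigned so far: [2, 5]

Answer: 2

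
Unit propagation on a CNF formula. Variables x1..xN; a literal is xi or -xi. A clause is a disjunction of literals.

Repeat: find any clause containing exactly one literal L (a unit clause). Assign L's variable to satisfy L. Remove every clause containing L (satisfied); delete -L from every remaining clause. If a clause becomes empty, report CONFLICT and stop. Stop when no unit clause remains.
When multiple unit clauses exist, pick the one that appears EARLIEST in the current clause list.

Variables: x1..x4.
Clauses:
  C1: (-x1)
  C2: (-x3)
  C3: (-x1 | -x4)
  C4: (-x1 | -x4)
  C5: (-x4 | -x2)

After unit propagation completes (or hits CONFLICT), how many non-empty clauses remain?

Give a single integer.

unit clause [-1] forces x1=F; simplify:
  satisfied 3 clause(s); 2 remain; assigned so far: [1]
unit clause [-3] forces x3=F; simplify:
  satisfied 1 clause(s); 1 remain; assigned so far: [1, 3]

Answer: 1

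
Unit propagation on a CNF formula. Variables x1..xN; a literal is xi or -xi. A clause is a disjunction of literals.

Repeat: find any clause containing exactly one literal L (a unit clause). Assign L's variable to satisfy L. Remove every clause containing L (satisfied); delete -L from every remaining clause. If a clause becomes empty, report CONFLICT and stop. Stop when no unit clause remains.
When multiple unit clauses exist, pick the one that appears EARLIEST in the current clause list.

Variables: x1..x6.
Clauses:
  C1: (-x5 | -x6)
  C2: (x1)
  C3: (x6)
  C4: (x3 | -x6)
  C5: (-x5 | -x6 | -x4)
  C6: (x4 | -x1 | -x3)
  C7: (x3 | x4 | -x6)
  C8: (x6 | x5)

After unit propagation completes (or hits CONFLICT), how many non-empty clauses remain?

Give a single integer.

Answer: 0

Derivation:
unit clause [1] forces x1=T; simplify:
  drop -1 from [4, -1, -3] -> [4, -3]
  satisfied 1 clause(s); 7 remain; assigned so far: [1]
unit clause [6] forces x6=T; simplify:
  drop -6 from [-5, -6] -> [-5]
  drop -6 from [3, -6] -> [3]
  drop -6 from [-5, -6, -4] -> [-5, -4]
  drop -6 from [3, 4, -6] -> [3, 4]
  satisfied 2 clause(s); 5 remain; assigned so far: [1, 6]
unit clause [-5] forces x5=F; simplify:
  satisfied 2 clause(s); 3 remain; assigned so far: [1, 5, 6]
unit clause [3] forces x3=T; simplify:
  drop -3 from [4, -3] -> [4]
  satisfied 2 clause(s); 1 remain; assigned so far: [1, 3, 5, 6]
unit clause [4] forces x4=T; simplify:
  satisfied 1 clause(s); 0 remain; assigned so far: [1, 3, 4, 5, 6]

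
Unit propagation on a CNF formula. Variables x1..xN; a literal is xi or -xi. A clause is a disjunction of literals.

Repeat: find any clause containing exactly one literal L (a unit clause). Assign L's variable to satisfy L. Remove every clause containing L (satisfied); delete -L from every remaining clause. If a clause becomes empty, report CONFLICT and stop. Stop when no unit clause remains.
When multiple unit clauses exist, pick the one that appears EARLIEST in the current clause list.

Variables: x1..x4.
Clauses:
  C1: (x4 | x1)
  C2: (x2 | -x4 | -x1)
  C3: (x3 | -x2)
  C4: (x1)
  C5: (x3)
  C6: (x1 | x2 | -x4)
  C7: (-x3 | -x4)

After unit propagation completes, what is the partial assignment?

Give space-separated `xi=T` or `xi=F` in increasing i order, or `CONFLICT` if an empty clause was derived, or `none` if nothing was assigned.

unit clause [1] forces x1=T; simplify:
  drop -1 from [2, -4, -1] -> [2, -4]
  satisfied 3 clause(s); 4 remain; assigned so far: [1]
unit clause [3] forces x3=T; simplify:
  drop -3 from [-3, -4] -> [-4]
  satisfied 2 clause(s); 2 remain; assigned so far: [1, 3]
unit clause [-4] forces x4=F; simplify:
  satisfied 2 clause(s); 0 remain; assigned so far: [1, 3, 4]

Answer: x1=T x3=T x4=F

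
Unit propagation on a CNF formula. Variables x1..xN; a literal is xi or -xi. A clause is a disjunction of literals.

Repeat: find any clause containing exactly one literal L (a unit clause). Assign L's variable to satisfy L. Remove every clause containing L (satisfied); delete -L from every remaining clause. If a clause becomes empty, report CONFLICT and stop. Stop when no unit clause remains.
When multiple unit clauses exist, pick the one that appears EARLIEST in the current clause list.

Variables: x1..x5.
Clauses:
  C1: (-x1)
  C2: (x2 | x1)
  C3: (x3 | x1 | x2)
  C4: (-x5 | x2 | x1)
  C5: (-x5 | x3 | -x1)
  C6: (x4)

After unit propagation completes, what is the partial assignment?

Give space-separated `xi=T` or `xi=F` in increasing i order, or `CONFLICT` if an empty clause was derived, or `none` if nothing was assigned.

unit clause [-1] forces x1=F; simplify:
  drop 1 from [2, 1] -> [2]
  drop 1 from [3, 1, 2] -> [3, 2]
  drop 1 from [-5, 2, 1] -> [-5, 2]
  satisfied 2 clause(s); 4 remain; assigned so far: [1]
unit clause [2] forces x2=T; simplify:
  satisfied 3 clause(s); 1 remain; assigned so far: [1, 2]
unit clause [4] forces x4=T; simplify:
  satisfied 1 clause(s); 0 remain; assigned so far: [1, 2, 4]

Answer: x1=F x2=T x4=T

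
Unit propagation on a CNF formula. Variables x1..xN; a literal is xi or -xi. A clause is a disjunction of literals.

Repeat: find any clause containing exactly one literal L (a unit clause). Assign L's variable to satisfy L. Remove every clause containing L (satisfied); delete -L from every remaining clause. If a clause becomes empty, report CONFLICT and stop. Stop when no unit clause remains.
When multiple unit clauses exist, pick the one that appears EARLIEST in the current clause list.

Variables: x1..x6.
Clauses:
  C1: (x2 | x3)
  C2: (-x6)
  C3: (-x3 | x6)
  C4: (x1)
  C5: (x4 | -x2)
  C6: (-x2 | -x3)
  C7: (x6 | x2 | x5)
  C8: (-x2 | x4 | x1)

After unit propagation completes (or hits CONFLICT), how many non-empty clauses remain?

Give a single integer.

unit clause [-6] forces x6=F; simplify:
  drop 6 from [-3, 6] -> [-3]
  drop 6 from [6, 2, 5] -> [2, 5]
  satisfied 1 clause(s); 7 remain; assigned so far: [6]
unit clause [-3] forces x3=F; simplify:
  drop 3 from [2, 3] -> [2]
  satisfied 2 clause(s); 5 remain; assigned so far: [3, 6]
unit clause [2] forces x2=T; simplify:
  drop -2 from [4, -2] -> [4]
  drop -2 from [-2, 4, 1] -> [4, 1]
  satisfied 2 clause(s); 3 remain; assigned so far: [2, 3, 6]
unit clause [1] forces x1=T; simplify:
  satisfied 2 clause(s); 1 remain; assigned so far: [1, 2, 3, 6]
unit clause [4] forces x4=T; simplify:
  satisfied 1 clause(s); 0 remain; assigned so far: [1, 2, 3, 4, 6]

Answer: 0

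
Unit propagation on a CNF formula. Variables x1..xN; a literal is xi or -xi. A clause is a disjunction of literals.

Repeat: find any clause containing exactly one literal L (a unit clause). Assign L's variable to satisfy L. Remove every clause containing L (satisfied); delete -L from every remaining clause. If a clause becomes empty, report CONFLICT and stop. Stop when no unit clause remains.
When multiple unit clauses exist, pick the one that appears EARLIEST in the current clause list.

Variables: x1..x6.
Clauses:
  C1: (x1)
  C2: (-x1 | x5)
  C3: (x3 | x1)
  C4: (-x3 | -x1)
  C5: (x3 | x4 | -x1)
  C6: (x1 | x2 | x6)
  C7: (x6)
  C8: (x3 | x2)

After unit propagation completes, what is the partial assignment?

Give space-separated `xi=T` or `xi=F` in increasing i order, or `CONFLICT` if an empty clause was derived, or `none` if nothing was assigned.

unit clause [1] forces x1=T; simplify:
  drop -1 from [-1, 5] -> [5]
  drop -1 from [-3, -1] -> [-3]
  drop -1 from [3, 4, -1] -> [3, 4]
  satisfied 3 clause(s); 5 remain; assigned so far: [1]
unit clause [5] forces x5=T; simplify:
  satisfied 1 clause(s); 4 remain; assigned so far: [1, 5]
unit clause [-3] forces x3=F; simplify:
  drop 3 from [3, 4] -> [4]
  drop 3 from [3, 2] -> [2]
  satisfied 1 clause(s); 3 remain; assigned so far: [1, 3, 5]
unit clause [4] forces x4=T; simplify:
  satisfied 1 clause(s); 2 remain; assigned so far: [1, 3, 4, 5]
unit clause [6] forces x6=T; simplify:
  satisfied 1 clause(s); 1 remain; assigned so far: [1, 3, 4, 5, 6]
unit clause [2] forces x2=T; simplify:
  satisfied 1 clause(s); 0 remain; assigned so far: [1, 2, 3, 4, 5, 6]

Answer: x1=T x2=T x3=F x4=T x5=T x6=T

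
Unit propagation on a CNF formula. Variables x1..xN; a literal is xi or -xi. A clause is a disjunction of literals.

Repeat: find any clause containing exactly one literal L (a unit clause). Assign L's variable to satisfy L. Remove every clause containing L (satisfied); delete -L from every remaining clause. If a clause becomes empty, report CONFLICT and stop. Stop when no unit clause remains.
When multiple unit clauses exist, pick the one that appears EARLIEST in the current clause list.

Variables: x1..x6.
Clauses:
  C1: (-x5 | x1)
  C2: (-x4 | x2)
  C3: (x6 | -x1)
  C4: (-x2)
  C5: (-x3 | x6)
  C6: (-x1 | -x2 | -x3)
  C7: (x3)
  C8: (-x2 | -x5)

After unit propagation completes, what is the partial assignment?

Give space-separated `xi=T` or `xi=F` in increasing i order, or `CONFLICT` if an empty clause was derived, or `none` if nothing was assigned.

Answer: x2=F x3=T x4=F x6=T

Derivation:
unit clause [-2] forces x2=F; simplify:
  drop 2 from [-4, 2] -> [-4]
  satisfied 3 clause(s); 5 remain; assigned so far: [2]
unit clause [-4] forces x4=F; simplify:
  satisfied 1 clause(s); 4 remain; assigned so far: [2, 4]
unit clause [3] forces x3=T; simplify:
  drop -3 from [-3, 6] -> [6]
  satisfied 1 clause(s); 3 remain; assigned so far: [2, 3, 4]
unit clause [6] forces x6=T; simplify:
  satisfied 2 clause(s); 1 remain; assigned so far: [2, 3, 4, 6]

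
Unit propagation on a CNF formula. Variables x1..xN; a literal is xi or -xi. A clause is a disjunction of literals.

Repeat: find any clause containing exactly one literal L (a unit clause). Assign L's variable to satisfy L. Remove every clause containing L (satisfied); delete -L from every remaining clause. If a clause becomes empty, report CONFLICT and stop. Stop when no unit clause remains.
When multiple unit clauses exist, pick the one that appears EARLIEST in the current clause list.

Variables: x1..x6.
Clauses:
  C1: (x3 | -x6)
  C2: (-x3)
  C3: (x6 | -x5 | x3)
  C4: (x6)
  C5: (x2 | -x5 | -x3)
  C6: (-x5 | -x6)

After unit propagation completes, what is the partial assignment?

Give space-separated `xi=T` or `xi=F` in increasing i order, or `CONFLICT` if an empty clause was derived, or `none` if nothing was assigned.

Answer: CONFLICT

Derivation:
unit clause [-3] forces x3=F; simplify:
  drop 3 from [3, -6] -> [-6]
  drop 3 from [6, -5, 3] -> [6, -5]
  satisfied 2 clause(s); 4 remain; assigned so far: [3]
unit clause [-6] forces x6=F; simplify:
  drop 6 from [6, -5] -> [-5]
  drop 6 from [6] -> [] (empty!)
  satisfied 2 clause(s); 2 remain; assigned so far: [3, 6]
CONFLICT (empty clause)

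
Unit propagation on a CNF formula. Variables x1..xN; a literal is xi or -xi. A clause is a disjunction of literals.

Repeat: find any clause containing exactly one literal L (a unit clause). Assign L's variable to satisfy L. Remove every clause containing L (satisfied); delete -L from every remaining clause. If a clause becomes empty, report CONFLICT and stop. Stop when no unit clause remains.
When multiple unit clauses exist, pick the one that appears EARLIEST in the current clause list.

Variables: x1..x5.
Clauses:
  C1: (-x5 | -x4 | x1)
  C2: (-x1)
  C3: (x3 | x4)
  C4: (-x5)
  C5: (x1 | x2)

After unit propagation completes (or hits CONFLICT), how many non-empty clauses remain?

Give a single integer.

Answer: 1

Derivation:
unit clause [-1] forces x1=F; simplify:
  drop 1 from [-5, -4, 1] -> [-5, -4]
  drop 1 from [1, 2] -> [2]
  satisfied 1 clause(s); 4 remain; assigned so far: [1]
unit clause [-5] forces x5=F; simplify:
  satisfied 2 clause(s); 2 remain; assigned so far: [1, 5]
unit clause [2] forces x2=T; simplify:
  satisfied 1 clause(s); 1 remain; assigned so far: [1, 2, 5]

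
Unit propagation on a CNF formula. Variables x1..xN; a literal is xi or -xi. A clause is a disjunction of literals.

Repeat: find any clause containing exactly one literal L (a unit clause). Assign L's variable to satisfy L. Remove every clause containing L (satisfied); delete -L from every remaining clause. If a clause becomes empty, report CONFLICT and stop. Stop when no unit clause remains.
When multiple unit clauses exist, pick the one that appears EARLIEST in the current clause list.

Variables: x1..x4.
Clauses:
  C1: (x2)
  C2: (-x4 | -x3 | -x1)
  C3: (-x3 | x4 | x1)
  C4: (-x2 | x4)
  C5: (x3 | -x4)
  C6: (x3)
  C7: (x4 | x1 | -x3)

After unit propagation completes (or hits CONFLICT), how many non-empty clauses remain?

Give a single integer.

unit clause [2] forces x2=T; simplify:
  drop -2 from [-2, 4] -> [4]
  satisfied 1 clause(s); 6 remain; assigned so far: [2]
unit clause [4] forces x4=T; simplify:
  drop -4 from [-4, -3, -1] -> [-3, -1]
  drop -4 from [3, -4] -> [3]
  satisfied 3 clause(s); 3 remain; assigned so far: [2, 4]
unit clause [3] forces x3=T; simplify:
  drop -3 from [-3, -1] -> [-1]
  satisfied 2 clause(s); 1 remain; assigned so far: [2, 3, 4]
unit clause [-1] forces x1=F; simplify:
  satisfied 1 clause(s); 0 remain; assigned so far: [1, 2, 3, 4]

Answer: 0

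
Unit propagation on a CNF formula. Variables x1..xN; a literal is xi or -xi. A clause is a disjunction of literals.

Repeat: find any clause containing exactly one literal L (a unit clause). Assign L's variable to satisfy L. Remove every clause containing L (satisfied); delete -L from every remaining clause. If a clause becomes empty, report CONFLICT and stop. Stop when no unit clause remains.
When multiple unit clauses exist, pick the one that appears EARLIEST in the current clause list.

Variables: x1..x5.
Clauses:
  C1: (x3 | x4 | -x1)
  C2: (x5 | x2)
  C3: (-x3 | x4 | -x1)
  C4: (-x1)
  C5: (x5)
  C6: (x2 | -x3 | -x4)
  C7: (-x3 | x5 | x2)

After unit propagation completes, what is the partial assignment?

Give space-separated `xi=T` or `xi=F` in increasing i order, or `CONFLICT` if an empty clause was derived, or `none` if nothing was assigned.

Answer: x1=F x5=T

Derivation:
unit clause [-1] forces x1=F; simplify:
  satisfied 3 clause(s); 4 remain; assigned so far: [1]
unit clause [5] forces x5=T; simplify:
  satisfied 3 clause(s); 1 remain; assigned so far: [1, 5]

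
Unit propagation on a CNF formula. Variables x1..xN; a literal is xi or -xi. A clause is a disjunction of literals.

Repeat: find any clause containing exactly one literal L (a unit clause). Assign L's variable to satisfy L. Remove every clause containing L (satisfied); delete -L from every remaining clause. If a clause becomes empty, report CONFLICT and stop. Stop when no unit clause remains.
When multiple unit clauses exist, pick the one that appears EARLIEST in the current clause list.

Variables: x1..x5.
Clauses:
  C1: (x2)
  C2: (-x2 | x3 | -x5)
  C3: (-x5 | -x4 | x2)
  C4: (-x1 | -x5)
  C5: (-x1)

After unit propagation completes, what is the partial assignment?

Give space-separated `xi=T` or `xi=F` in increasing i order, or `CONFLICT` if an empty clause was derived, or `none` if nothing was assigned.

unit clause [2] forces x2=T; simplify:
  drop -2 from [-2, 3, -5] -> [3, -5]
  satisfied 2 clause(s); 3 remain; assigned so far: [2]
unit clause [-1] forces x1=F; simplify:
  satisfied 2 clause(s); 1 remain; assigned so far: [1, 2]

Answer: x1=F x2=T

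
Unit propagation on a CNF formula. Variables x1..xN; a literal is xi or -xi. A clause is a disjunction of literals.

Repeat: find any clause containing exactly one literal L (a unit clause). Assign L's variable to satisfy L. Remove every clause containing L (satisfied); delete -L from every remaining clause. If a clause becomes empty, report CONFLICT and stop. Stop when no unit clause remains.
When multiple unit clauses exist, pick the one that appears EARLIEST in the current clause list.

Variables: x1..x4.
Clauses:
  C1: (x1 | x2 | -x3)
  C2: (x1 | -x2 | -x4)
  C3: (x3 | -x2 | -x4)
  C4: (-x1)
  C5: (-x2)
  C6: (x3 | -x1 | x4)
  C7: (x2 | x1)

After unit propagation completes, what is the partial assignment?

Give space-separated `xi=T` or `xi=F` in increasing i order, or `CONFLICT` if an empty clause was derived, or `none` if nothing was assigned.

Answer: CONFLICT

Derivation:
unit clause [-1] forces x1=F; simplify:
  drop 1 from [1, 2, -3] -> [2, -3]
  drop 1 from [1, -2, -4] -> [-2, -4]
  drop 1 from [2, 1] -> [2]
  satisfied 2 clause(s); 5 remain; assigned so far: [1]
unit clause [-2] forces x2=F; simplify:
  drop 2 from [2, -3] -> [-3]
  drop 2 from [2] -> [] (empty!)
  satisfied 3 clause(s); 2 remain; assigned so far: [1, 2]
CONFLICT (empty clause)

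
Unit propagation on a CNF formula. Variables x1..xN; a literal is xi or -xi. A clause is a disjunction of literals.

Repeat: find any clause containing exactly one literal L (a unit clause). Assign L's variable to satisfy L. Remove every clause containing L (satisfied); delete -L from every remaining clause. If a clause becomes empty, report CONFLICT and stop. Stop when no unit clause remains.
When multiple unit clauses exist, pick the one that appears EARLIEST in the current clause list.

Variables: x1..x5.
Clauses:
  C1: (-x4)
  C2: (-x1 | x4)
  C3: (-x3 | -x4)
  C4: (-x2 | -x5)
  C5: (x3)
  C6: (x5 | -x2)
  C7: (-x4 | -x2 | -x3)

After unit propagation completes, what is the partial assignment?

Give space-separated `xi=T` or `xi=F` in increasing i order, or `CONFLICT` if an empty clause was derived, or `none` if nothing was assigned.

Answer: x1=F x3=T x4=F

Derivation:
unit clause [-4] forces x4=F; simplify:
  drop 4 from [-1, 4] -> [-1]
  satisfied 3 clause(s); 4 remain; assigned so far: [4]
unit clause [-1] forces x1=F; simplify:
  satisfied 1 clause(s); 3 remain; assigned so far: [1, 4]
unit clause [3] forces x3=T; simplify:
  satisfied 1 clause(s); 2 remain; assigned so far: [1, 3, 4]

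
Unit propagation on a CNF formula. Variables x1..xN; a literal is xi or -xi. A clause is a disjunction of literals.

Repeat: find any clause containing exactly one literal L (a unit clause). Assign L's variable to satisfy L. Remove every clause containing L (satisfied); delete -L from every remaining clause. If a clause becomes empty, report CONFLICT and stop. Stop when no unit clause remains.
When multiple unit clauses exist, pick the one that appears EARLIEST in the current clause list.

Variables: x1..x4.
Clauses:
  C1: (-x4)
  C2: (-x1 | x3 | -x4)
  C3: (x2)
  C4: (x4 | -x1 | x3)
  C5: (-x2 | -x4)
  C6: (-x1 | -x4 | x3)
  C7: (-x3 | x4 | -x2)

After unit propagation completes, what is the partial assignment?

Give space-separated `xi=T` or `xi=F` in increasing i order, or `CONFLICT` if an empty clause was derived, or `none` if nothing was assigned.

Answer: x1=F x2=T x3=F x4=F

Derivation:
unit clause [-4] forces x4=F; simplify:
  drop 4 from [4, -1, 3] -> [-1, 3]
  drop 4 from [-3, 4, -2] -> [-3, -2]
  satisfied 4 clause(s); 3 remain; assigned so far: [4]
unit clause [2] forces x2=T; simplify:
  drop -2 from [-3, -2] -> [-3]
  satisfied 1 clause(s); 2 remain; assigned so far: [2, 4]
unit clause [-3] forces x3=F; simplify:
  drop 3 from [-1, 3] -> [-1]
  satisfied 1 clause(s); 1 remain; assigned so far: [2, 3, 4]
unit clause [-1] forces x1=F; simplify:
  satisfied 1 clause(s); 0 remain; assigned so far: [1, 2, 3, 4]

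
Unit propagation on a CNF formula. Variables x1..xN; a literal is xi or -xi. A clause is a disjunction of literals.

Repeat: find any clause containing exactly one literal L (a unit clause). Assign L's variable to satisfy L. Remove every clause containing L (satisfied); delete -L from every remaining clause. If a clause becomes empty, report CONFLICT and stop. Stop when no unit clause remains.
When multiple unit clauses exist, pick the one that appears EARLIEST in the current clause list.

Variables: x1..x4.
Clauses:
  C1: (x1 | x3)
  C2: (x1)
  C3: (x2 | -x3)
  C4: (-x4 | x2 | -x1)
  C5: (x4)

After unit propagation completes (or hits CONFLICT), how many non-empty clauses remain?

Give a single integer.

Answer: 0

Derivation:
unit clause [1] forces x1=T; simplify:
  drop -1 from [-4, 2, -1] -> [-4, 2]
  satisfied 2 clause(s); 3 remain; assigned so far: [1]
unit clause [4] forces x4=T; simplify:
  drop -4 from [-4, 2] -> [2]
  satisfied 1 clause(s); 2 remain; assigned so far: [1, 4]
unit clause [2] forces x2=T; simplify:
  satisfied 2 clause(s); 0 remain; assigned so far: [1, 2, 4]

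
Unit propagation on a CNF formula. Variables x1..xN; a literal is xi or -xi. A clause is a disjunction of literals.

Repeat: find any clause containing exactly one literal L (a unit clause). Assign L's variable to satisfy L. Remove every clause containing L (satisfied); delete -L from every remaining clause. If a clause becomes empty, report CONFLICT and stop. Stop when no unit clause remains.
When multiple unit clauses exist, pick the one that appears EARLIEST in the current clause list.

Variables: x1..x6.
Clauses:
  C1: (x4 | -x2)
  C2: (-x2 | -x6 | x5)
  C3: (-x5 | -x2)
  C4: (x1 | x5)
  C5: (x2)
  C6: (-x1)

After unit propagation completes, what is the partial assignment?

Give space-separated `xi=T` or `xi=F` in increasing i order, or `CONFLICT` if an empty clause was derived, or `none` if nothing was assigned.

unit clause [2] forces x2=T; simplify:
  drop -2 from [4, -2] -> [4]
  drop -2 from [-2, -6, 5] -> [-6, 5]
  drop -2 from [-5, -2] -> [-5]
  satisfied 1 clause(s); 5 remain; assigned so far: [2]
unit clause [4] forces x4=T; simplify:
  satisfied 1 clause(s); 4 remain; assigned so far: [2, 4]
unit clause [-5] forces x5=F; simplify:
  drop 5 from [-6, 5] -> [-6]
  drop 5 from [1, 5] -> [1]
  satisfied 1 clause(s); 3 remain; assigned so far: [2, 4, 5]
unit clause [-6] forces x6=F; simplify:
  satisfied 1 clause(s); 2 remain; assigned so far: [2, 4, 5, 6]
unit clause [1] forces x1=T; simplify:
  drop -1 from [-1] -> [] (empty!)
  satisfied 1 clause(s); 1 remain; assigned so far: [1, 2, 4, 5, 6]
CONFLICT (empty clause)

Answer: CONFLICT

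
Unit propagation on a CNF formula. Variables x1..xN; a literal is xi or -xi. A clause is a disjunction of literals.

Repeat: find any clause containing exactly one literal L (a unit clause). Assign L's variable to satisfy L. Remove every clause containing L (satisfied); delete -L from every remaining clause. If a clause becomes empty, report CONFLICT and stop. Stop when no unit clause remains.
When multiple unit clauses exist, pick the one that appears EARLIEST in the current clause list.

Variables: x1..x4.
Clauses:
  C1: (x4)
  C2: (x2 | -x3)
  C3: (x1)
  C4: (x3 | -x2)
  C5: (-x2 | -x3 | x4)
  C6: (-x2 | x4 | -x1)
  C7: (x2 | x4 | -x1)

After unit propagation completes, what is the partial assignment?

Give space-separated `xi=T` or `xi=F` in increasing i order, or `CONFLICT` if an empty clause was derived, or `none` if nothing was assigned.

Answer: x1=T x4=T

Derivation:
unit clause [4] forces x4=T; simplify:
  satisfied 4 clause(s); 3 remain; assigned so far: [4]
unit clause [1] forces x1=T; simplify:
  satisfied 1 clause(s); 2 remain; assigned so far: [1, 4]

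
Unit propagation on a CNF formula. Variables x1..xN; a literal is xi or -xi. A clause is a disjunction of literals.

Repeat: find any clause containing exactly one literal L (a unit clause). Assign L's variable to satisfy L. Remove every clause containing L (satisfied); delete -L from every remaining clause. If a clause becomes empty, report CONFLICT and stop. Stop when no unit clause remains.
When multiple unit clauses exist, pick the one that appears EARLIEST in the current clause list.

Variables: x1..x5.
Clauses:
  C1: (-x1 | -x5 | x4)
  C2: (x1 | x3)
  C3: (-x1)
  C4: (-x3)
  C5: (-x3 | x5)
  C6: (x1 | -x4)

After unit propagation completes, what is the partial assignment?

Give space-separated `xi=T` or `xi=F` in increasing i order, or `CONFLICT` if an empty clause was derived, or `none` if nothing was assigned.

unit clause [-1] forces x1=F; simplify:
  drop 1 from [1, 3] -> [3]
  drop 1 from [1, -4] -> [-4]
  satisfied 2 clause(s); 4 remain; assigned so far: [1]
unit clause [3] forces x3=T; simplify:
  drop -3 from [-3] -> [] (empty!)
  drop -3 from [-3, 5] -> [5]
  satisfied 1 clause(s); 3 remain; assigned so far: [1, 3]
CONFLICT (empty clause)

Answer: CONFLICT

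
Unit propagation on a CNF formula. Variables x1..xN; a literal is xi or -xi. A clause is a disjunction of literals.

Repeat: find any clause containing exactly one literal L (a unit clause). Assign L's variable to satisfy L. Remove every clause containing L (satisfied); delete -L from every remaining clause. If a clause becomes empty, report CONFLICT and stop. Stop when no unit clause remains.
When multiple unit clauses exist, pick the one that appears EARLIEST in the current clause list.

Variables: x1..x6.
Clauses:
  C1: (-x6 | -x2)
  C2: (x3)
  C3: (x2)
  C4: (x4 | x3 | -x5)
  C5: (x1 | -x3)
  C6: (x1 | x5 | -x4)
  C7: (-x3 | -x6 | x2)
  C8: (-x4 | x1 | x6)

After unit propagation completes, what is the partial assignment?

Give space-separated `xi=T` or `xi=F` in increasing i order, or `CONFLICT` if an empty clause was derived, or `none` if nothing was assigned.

Answer: x1=T x2=T x3=T x6=F

Derivation:
unit clause [3] forces x3=T; simplify:
  drop -3 from [1, -3] -> [1]
  drop -3 from [-3, -6, 2] -> [-6, 2]
  satisfied 2 clause(s); 6 remain; assigned so far: [3]
unit clause [2] forces x2=T; simplify:
  drop -2 from [-6, -2] -> [-6]
  satisfied 2 clause(s); 4 remain; assigned so far: [2, 3]
unit clause [-6] forces x6=F; simplify:
  drop 6 from [-4, 1, 6] -> [-4, 1]
  satisfied 1 clause(s); 3 remain; assigned so far: [2, 3, 6]
unit clause [1] forces x1=T; simplify:
  satisfied 3 clause(s); 0 remain; assigned so far: [1, 2, 3, 6]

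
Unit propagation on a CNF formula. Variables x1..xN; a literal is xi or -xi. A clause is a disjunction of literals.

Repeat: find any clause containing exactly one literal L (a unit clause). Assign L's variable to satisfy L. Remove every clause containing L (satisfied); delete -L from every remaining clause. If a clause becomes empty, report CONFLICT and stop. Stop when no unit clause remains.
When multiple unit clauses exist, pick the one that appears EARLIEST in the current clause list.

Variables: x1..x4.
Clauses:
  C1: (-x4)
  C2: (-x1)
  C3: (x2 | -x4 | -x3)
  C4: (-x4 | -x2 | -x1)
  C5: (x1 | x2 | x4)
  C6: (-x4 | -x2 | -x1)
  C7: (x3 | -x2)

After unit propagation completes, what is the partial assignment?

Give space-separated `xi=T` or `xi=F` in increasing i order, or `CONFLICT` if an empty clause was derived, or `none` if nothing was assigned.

Answer: x1=F x2=T x3=T x4=F

Derivation:
unit clause [-4] forces x4=F; simplify:
  drop 4 from [1, 2, 4] -> [1, 2]
  satisfied 4 clause(s); 3 remain; assigned so far: [4]
unit clause [-1] forces x1=F; simplify:
  drop 1 from [1, 2] -> [2]
  satisfied 1 clause(s); 2 remain; assigned so far: [1, 4]
unit clause [2] forces x2=T; simplify:
  drop -2 from [3, -2] -> [3]
  satisfied 1 clause(s); 1 remain; assigned so far: [1, 2, 4]
unit clause [3] forces x3=T; simplify:
  satisfied 1 clause(s); 0 remain; assigned so far: [1, 2, 3, 4]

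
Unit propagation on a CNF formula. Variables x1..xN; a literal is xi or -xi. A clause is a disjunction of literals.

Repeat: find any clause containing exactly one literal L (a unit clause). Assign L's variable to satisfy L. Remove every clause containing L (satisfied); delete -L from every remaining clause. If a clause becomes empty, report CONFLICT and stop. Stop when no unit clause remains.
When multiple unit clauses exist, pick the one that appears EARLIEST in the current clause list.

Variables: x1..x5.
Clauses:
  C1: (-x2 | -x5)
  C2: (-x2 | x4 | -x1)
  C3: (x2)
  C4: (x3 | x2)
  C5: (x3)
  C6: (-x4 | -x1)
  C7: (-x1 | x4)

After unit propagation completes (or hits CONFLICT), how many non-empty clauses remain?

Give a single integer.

unit clause [2] forces x2=T; simplify:
  drop -2 from [-2, -5] -> [-5]
  drop -2 from [-2, 4, -1] -> [4, -1]
  satisfied 2 clause(s); 5 remain; assigned so far: [2]
unit clause [-5] forces x5=F; simplify:
  satisfied 1 clause(s); 4 remain; assigned so far: [2, 5]
unit clause [3] forces x3=T; simplify:
  satisfied 1 clause(s); 3 remain; assigned so far: [2, 3, 5]

Answer: 3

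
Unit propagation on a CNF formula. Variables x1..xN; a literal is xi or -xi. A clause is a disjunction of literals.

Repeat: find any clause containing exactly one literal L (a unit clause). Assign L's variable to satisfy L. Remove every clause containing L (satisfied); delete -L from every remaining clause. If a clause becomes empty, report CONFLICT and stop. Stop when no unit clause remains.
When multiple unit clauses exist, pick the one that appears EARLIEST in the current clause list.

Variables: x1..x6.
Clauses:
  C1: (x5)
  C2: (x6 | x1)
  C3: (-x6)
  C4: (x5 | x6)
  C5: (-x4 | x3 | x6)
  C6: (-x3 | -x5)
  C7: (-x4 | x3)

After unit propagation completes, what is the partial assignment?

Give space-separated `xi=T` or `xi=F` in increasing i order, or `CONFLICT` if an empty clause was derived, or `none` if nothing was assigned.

unit clause [5] forces x5=T; simplify:
  drop -5 from [-3, -5] -> [-3]
  satisfied 2 clause(s); 5 remain; assigned so far: [5]
unit clause [-6] forces x6=F; simplify:
  drop 6 from [6, 1] -> [1]
  drop 6 from [-4, 3, 6] -> [-4, 3]
  satisfied 1 clause(s); 4 remain; assigned so far: [5, 6]
unit clause [1] forces x1=T; simplify:
  satisfied 1 clause(s); 3 remain; assigned so far: [1, 5, 6]
unit clause [-3] forces x3=F; simplify:
  drop 3 from [-4, 3] -> [-4]
  drop 3 from [-4, 3] -> [-4]
  satisfied 1 clause(s); 2 remain; assigned so far: [1, 3, 5, 6]
unit clause [-4] forces x4=F; simplify:
  satisfied 2 clause(s); 0 remain; assigned so far: [1, 3, 4, 5, 6]

Answer: x1=T x3=F x4=F x5=T x6=F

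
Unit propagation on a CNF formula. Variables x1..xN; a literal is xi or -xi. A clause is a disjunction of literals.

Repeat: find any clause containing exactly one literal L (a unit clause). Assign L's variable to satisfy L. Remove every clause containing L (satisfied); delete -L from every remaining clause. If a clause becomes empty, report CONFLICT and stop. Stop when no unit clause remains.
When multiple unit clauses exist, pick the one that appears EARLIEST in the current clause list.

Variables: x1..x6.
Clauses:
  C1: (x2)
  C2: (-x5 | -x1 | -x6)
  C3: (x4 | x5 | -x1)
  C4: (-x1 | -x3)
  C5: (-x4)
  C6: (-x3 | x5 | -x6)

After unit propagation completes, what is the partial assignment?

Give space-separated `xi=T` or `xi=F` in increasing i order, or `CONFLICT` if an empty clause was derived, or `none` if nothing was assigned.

unit clause [2] forces x2=T; simplify:
  satisfied 1 clause(s); 5 remain; assigned so far: [2]
unit clause [-4] forces x4=F; simplify:
  drop 4 from [4, 5, -1] -> [5, -1]
  satisfied 1 clause(s); 4 remain; assigned so far: [2, 4]

Answer: x2=T x4=F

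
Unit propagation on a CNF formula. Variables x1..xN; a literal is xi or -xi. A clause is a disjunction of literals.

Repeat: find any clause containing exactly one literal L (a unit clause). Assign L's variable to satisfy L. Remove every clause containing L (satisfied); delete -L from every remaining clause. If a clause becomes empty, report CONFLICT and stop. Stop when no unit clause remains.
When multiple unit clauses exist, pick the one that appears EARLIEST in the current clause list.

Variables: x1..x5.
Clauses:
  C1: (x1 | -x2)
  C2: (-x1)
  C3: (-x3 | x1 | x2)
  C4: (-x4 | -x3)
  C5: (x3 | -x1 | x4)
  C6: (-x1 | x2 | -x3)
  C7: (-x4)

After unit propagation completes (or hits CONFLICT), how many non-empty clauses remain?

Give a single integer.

Answer: 0

Derivation:
unit clause [-1] forces x1=F; simplify:
  drop 1 from [1, -2] -> [-2]
  drop 1 from [-3, 1, 2] -> [-3, 2]
  satisfied 3 clause(s); 4 remain; assigned so far: [1]
unit clause [-2] forces x2=F; simplify:
  drop 2 from [-3, 2] -> [-3]
  satisfied 1 clause(s); 3 remain; assigned so far: [1, 2]
unit clause [-3] forces x3=F; simplify:
  satisfied 2 clause(s); 1 remain; assigned so far: [1, 2, 3]
unit clause [-4] forces x4=F; simplify:
  satisfied 1 clause(s); 0 remain; assigned so far: [1, 2, 3, 4]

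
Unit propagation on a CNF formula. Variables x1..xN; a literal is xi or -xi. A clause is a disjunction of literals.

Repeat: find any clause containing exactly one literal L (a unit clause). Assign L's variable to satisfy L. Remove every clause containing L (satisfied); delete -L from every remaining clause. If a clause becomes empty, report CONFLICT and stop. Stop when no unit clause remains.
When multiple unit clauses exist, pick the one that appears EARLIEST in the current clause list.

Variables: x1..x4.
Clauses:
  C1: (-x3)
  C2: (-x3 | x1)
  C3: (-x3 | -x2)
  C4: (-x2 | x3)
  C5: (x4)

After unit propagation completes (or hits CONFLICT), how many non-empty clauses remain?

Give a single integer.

unit clause [-3] forces x3=F; simplify:
  drop 3 from [-2, 3] -> [-2]
  satisfied 3 clause(s); 2 remain; assigned so far: [3]
unit clause [-2] forces x2=F; simplify:
  satisfied 1 clause(s); 1 remain; assigned so far: [2, 3]
unit clause [4] forces x4=T; simplify:
  satisfied 1 clause(s); 0 remain; assigned so far: [2, 3, 4]

Answer: 0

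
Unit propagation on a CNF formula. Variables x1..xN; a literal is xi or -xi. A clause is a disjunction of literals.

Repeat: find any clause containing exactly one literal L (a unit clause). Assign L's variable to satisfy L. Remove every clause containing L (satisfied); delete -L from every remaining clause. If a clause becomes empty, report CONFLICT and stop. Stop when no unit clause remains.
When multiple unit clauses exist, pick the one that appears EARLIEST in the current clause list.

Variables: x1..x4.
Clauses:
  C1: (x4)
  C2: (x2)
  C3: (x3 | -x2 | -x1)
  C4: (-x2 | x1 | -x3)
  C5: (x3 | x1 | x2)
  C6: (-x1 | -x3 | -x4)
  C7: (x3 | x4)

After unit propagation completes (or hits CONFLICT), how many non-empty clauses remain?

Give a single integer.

Answer: 3

Derivation:
unit clause [4] forces x4=T; simplify:
  drop -4 from [-1, -3, -4] -> [-1, -3]
  satisfied 2 clause(s); 5 remain; assigned so far: [4]
unit clause [2] forces x2=T; simplify:
  drop -2 from [3, -2, -1] -> [3, -1]
  drop -2 from [-2, 1, -3] -> [1, -3]
  satisfied 2 clause(s); 3 remain; assigned so far: [2, 4]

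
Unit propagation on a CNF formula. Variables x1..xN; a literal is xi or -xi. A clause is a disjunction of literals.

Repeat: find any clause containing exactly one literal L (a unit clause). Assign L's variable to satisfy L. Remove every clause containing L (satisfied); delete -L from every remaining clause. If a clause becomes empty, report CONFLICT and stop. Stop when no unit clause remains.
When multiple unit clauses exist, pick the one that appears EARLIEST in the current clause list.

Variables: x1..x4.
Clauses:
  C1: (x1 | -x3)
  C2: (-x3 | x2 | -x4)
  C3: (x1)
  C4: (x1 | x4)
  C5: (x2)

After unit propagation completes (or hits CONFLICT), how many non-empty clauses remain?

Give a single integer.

unit clause [1] forces x1=T; simplify:
  satisfied 3 clause(s); 2 remain; assigned so far: [1]
unit clause [2] forces x2=T; simplify:
  satisfied 2 clause(s); 0 remain; assigned so far: [1, 2]

Answer: 0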